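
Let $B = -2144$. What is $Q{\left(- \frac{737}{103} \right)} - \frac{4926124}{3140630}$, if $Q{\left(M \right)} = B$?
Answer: $- \frac{3369218422}{1570315} \approx -2145.6$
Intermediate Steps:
$Q{\left(M \right)} = -2144$
$Q{\left(- \frac{737}{103} \right)} - \frac{4926124}{3140630} = -2144 - \frac{4926124}{3140630} = -2144 - 4926124 \cdot \frac{1}{3140630} = -2144 - \frac{2463062}{1570315} = - \frac{3369218422}{1570315}$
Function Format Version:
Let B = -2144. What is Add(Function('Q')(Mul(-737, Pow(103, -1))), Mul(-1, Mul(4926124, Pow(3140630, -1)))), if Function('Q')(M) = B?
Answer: Rational(-3369218422, 1570315) ≈ -2145.6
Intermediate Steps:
Function('Q')(M) = -2144
Add(Function('Q')(Mul(-737, Pow(103, -1))), Mul(-1, Mul(4926124, Pow(3140630, -1)))) = Add(-2144, Mul(-1, Mul(4926124, Pow(3140630, -1)))) = Add(-2144, Mul(-1, Mul(4926124, Rational(1, 3140630)))) = Add(-2144, Mul(-1, Rational(2463062, 1570315))) = Add(-2144, Rational(-2463062, 1570315)) = Rational(-3369218422, 1570315)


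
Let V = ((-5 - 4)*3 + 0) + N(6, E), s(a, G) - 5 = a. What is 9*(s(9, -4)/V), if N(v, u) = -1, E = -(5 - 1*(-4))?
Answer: -9/2 ≈ -4.5000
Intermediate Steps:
s(a, G) = 5 + a
E = -9 (E = -(5 + 4) = -1*9 = -9)
V = -28 (V = ((-5 - 4)*3 + 0) - 1 = (-9*3 + 0) - 1 = (-27 + 0) - 1 = -27 - 1 = -28)
9*(s(9, -4)/V) = 9*((5 + 9)/(-28)) = 9*(14*(-1/28)) = 9*(-1/2) = -9/2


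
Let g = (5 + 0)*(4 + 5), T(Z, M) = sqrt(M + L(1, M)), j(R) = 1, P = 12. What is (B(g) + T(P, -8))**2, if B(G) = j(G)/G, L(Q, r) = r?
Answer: -32399/2025 + 8*I/45 ≈ -16.0 + 0.17778*I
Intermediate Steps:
T(Z, M) = sqrt(2)*sqrt(M) (T(Z, M) = sqrt(M + M) = sqrt(2*M) = sqrt(2)*sqrt(M))
g = 45 (g = 5*9 = 45)
B(G) = 1/G
(B(g) + T(P, -8))**2 = (1/45 + sqrt(2)*sqrt(-8))**2 = (1/45 + sqrt(2)*(2*I*sqrt(2)))**2 = (1/45 + 4*I)**2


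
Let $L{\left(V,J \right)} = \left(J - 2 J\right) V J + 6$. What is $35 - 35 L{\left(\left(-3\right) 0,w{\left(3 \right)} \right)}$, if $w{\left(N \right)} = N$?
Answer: $-175$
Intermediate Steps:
$L{\left(V,J \right)} = 6 - V J^{2}$ ($L{\left(V,J \right)} = - J V J + 6 = - V J^{2} + 6 = 6 - V J^{2}$)
$35 - 35 L{\left(\left(-3\right) 0,w{\left(3 \right)} \right)} = 35 - 35 \left(6 - \left(-3\right) 0 \cdot 3^{2}\right) = 35 - 35 \left(6 - 0 \cdot 9\right) = 35 - 35 \left(6 + 0\right) = 35 - 210 = -175$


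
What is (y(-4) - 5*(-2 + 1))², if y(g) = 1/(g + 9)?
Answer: 676/25 ≈ 27.040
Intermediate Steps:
y(g) = 1/(9 + g)
(y(-4) - 5*(-2 + 1))² = (1/(9 - 4) - 5*(-2 + 1))² = (1/5 - 5*(-1))² = (⅕ + 5)² = (26/5)² = 676/25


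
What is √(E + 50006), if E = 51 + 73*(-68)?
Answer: √45093 ≈ 212.35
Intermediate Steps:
E = -4913 (E = 51 - 4964 = -4913)
√(E + 50006) = √(-4913 + 50006) = √45093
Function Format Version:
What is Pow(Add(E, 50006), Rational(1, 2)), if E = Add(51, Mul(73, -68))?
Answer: Pow(45093, Rational(1, 2)) ≈ 212.35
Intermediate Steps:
E = -4913 (E = Add(51, -4964) = -4913)
Pow(Add(E, 50006), Rational(1, 2)) = Pow(Add(-4913, 50006), Rational(1, 2)) = Pow(45093, Rational(1, 2))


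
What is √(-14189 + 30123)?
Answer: √15934 ≈ 126.23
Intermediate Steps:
√(-14189 + 30123) = √15934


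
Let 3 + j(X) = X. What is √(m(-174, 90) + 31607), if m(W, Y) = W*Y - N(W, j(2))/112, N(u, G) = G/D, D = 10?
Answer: √1250244870/280 ≈ 126.28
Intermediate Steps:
j(X) = -3 + X
N(u, G) = G/10
m(W, Y) = 1/1120 + W*Y (m(W, Y) = W*Y - (-3 + 2)/10/112 = W*Y - (⅒)*(-1)/112 = W*Y - (-1)/(10*112) = W*Y - 1*(-1/1120) = W*Y + 1/1120 = 1/1120 + W*Y)
√(m(-174, 90) + 31607) = √((1/1120 - 174*90) + 31607) = √((1/1120 - 15660) + 31607) = √(-17539199/1120 + 31607) = √(17860641/1120) = √1250244870/280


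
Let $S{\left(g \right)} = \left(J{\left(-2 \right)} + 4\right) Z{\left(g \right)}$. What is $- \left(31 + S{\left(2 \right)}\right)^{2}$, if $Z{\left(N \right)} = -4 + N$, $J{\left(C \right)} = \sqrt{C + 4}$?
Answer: $-537 + 92 \sqrt{2} \approx -406.89$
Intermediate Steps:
$J{\left(C \right)} = \sqrt{4 + C}$
$S{\left(g \right)} = \left(-4 + g\right) \left(4 + \sqrt{2}\right)$ ($S{\left(g \right)} = \left(\sqrt{4 - 2} + 4\right) \left(-4 + g\right) = \left(\sqrt{2} + 4\right) \left(-4 + g\right) = \left(4 + \sqrt{2}\right) \left(-4 + g\right) = \left(-4 + g\right) \left(4 + \sqrt{2}\right)$)
$- \left(31 + S{\left(2 \right)}\right)^{2} = - \left(31 + \left(-4 + 2\right) \left(4 + \sqrt{2}\right)\right)^{2} = - \left(31 - 2 \left(4 + \sqrt{2}\right)\right)^{2} = - \left(31 - \left(8 + 2 \sqrt{2}\right)\right)^{2} = - \left(23 - 2 \sqrt{2}\right)^{2}$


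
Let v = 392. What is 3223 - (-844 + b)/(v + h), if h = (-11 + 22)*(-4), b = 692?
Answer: 280439/87 ≈ 3223.4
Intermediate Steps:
h = -44 (h = 11*(-4) = -44)
3223 - (-844 + b)/(v + h) = 3223 - (-844 + 692)/(392 - 44) = 3223 - (-152)/348 = 3223 - 1*(-38/87) = 3223 + 38/87 = 280439/87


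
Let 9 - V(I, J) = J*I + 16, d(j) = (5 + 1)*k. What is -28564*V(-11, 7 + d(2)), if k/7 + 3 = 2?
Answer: 11197088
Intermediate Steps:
k = -7 (k = -21 + 7*2 = -21 + 14 = -7)
d(j) = -42 (d(j) = (5 + 1)*(-7) = 6*(-7) = -42)
V(I, J) = -7 - I*J (V(I, J) = 9 - (J*I + 16) = 9 - (I*J + 16) = 9 - (16 + I*J) = 9 + (-16 - I*J) = -7 - I*J)
-28564*V(-11, 7 + d(2)) = -28564*(-7 - 1*(-11)*(7 - 42)) = -28564*(-7 - 1*(-11)*(-35)) = -28564*(-7 - 385) = -28564*(-392) = 11197088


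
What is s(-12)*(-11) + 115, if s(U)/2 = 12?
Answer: -149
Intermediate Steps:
s(U) = 24 (s(U) = 2*12 = 24)
s(-12)*(-11) + 115 = 24*(-11) + 115 = -264 + 115 = -149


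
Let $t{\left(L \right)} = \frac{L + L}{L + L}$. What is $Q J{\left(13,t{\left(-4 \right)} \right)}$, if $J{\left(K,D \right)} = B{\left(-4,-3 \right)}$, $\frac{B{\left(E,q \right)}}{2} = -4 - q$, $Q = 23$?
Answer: $-46$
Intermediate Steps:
$B{\left(E,q \right)} = -8 - 2 q$ ($B{\left(E,q \right)} = 2 \left(-4 - q\right) = -8 - 2 q$)
$t{\left(L \right)} = 1$ ($t{\left(L \right)} = \frac{2 L}{2 L} = 2 L \frac{1}{2 L} = 1$)
$J{\left(K,D \right)} = -2$ ($J{\left(K,D \right)} = -8 - -6 = -8 + 6 = -2$)
$Q J{\left(13,t{\left(-4 \right)} \right)} = 23 \left(-2\right) = -46$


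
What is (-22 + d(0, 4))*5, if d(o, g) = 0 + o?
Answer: -110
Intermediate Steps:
d(o, g) = o
(-22 + d(0, 4))*5 = (-22 + 0)*5 = -22*5 = -110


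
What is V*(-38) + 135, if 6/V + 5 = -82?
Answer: 3991/29 ≈ 137.62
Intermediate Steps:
V = -2/29 (V = 6/(-5 - 82) = 6/(-87) = 6*(-1/87) = -2/29 ≈ -0.068966)
V*(-38) + 135 = -2/29*(-38) + 135 = 76/29 + 135 = 3991/29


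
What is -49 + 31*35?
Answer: 1036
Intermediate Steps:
-49 + 31*35 = -49 + 1085 = 1036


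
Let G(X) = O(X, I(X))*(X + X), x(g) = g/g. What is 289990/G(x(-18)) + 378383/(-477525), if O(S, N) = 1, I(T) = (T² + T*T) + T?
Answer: 69238358992/477525 ≈ 1.4499e+5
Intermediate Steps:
I(T) = T + 2*T² (I(T) = (T² + T²) + T = 2*T² + T = T + 2*T²)
x(g) = 1
G(X) = 2*X (G(X) = 1*(X + X) = 1*(2*X) = 2*X)
289990/G(x(-18)) + 378383/(-477525) = 289990/((2*1)) + 378383/(-477525) = 289990/2 + 378383*(-1/477525) = 289990*(½) - 378383/477525 = 144995 - 378383/477525 = 69238358992/477525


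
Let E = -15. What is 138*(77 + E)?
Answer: 8556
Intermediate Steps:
138*(77 + E) = 138*(77 - 15) = 138*62 = 8556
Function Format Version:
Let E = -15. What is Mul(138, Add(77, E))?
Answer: 8556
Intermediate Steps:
Mul(138, Add(77, E)) = Mul(138, Add(77, -15)) = Mul(138, 62) = 8556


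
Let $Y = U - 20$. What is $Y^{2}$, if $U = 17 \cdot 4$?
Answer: $2304$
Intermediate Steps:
$U = 68$
$Y = 48$ ($Y = 68 - 20 = 48$)
$Y^{2} = 48^{2} = 2304$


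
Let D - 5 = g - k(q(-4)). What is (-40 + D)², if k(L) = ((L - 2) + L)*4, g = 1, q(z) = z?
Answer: 36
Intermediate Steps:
k(L) = -8 + 8*L (k(L) = ((-2 + L) + L)*4 = (-2 + 2*L)*4 = -8 + 8*L)
D = 46 (D = 5 + (1 - (-8 + 8*(-4))) = 5 + (1 - (-8 - 32)) = 5 + (1 - 1*(-40)) = 5 + (1 + 40) = 5 + 41 = 46)
(-40 + D)² = (-40 + 46)² = 6² = 36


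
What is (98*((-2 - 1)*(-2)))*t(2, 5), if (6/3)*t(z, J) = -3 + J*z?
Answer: 2058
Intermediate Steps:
t(z, J) = -3/2 + J*z/2 (t(z, J) = (-3 + J*z)/2 = -3/2 + J*z/2)
(98*((-2 - 1)*(-2)))*t(2, 5) = (98*((-2 - 1)*(-2)))*(-3/2 + (½)*5*2) = (98*(-3*(-2)))*(-3/2 + 5) = (98*6)*(7/2) = 588*(7/2) = 2058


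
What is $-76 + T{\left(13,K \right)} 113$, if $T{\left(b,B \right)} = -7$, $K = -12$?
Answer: $-867$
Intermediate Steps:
$-76 + T{\left(13,K \right)} 113 = -76 - 791 = -867$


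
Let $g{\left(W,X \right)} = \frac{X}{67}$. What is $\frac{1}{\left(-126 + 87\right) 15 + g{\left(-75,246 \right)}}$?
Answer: $- \frac{67}{38949} \approx -0.0017202$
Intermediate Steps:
$g{\left(W,X \right)} = \frac{X}{67}$ ($g{\left(W,X \right)} = X \frac{1}{67} = \frac{X}{67}$)
$\frac{1}{\left(-126 + 87\right) 15 + g{\left(-75,246 \right)}} = \frac{1}{\left(-126 + 87\right) 15 + \frac{1}{67} \cdot 246} = \frac{1}{\left(-39\right) 15 + \frac{246}{67}} = \frac{1}{-585 + \frac{246}{67}} = \frac{1}{- \frac{38949}{67}} = - \frac{67}{38949}$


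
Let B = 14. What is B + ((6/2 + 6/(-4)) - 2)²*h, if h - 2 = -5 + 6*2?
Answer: 65/4 ≈ 16.250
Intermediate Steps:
h = 9 (h = 2 + (-5 + 6*2) = 2 + (-5 + 12) = 2 + 7 = 9)
B + ((6/2 + 6/(-4)) - 2)²*h = 14 + ((6/2 + 6/(-4)) - 2)²*9 = 14 + ((6*(½) + 6*(-¼)) - 2)²*9 = 14 + ((3 - 3/2) - 2)²*9 = 14 + (3/2 - 2)²*9 = 14 + (-½)²*9 = 14 + (¼)*9 = 14 + 9/4 = 65/4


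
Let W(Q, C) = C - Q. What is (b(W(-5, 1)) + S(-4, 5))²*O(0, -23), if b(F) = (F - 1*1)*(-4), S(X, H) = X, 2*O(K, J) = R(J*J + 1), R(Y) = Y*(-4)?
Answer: -610560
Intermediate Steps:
R(Y) = -4*Y
O(K, J) = -2 - 2*J² (O(K, J) = (-4*(J*J + 1))/2 = (-4*(J² + 1))/2 = (-4*(1 + J²))/2 = (-4 - 4*J²)/2 = -2 - 2*J²)
b(F) = 4 - 4*F (b(F) = (F - 1)*(-4) = (-1 + F)*(-4) = 4 - 4*F)
(b(W(-5, 1)) + S(-4, 5))²*O(0, -23) = ((4 - 4*(1 - 1*(-5))) - 4)²*(-2 - 2*(-23)²) = ((4 - 4*(1 + 5)) - 4)²*(-2 - 2*529) = ((4 - 4*6) - 4)²*(-2 - 1058) = ((4 - 24) - 4)²*(-1060) = (-20 - 4)²*(-1060) = (-24)²*(-1060) = 576*(-1060) = -610560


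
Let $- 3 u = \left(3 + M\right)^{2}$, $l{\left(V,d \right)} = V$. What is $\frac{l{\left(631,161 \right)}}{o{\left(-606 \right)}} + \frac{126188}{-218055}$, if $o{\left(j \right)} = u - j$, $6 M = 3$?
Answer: $\frac{739656536}{1575011265} \approx 0.46962$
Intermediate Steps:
$M = \frac{1}{2}$ ($M = \frac{1}{6} \cdot 3 = \frac{1}{2} \approx 0.5$)
$u = - \frac{49}{12}$ ($u = - \frac{\left(3 + \frac{1}{2}\right)^{2}}{3} = - \frac{\left(\frac{7}{2}\right)^{2}}{3} = \left(- \frac{1}{3}\right) \frac{49}{4} = - \frac{49}{12} \approx -4.0833$)
$o{\left(j \right)} = - \frac{49}{12} - j$
$\frac{l{\left(631,161 \right)}}{o{\left(-606 \right)}} + \frac{126188}{-218055} = \frac{631}{- \frac{49}{12} - -606} + \frac{126188}{-218055} = \frac{631}{- \frac{49}{12} + 606} + 126188 \left(- \frac{1}{218055}\right) = \frac{631}{\frac{7223}{12}} - \frac{126188}{218055} = 631 \cdot \frac{12}{7223} - \frac{126188}{218055} = \frac{7572}{7223} - \frac{126188}{218055} = \frac{739656536}{1575011265}$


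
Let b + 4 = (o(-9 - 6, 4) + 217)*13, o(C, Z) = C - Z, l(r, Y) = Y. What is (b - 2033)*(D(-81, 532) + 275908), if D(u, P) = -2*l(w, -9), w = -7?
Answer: 148172262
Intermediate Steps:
b = 2570 (b = -4 + (((-9 - 6) - 1*4) + 217)*13 = -4 + ((-15 - 4) + 217)*13 = -4 + (-19 + 217)*13 = -4 + 198*13 = -4 + 2574 = 2570)
D(u, P) = 18 (D(u, P) = -2*(-9) = 18)
(b - 2033)*(D(-81, 532) + 275908) = (2570 - 2033)*(18 + 275908) = 537*275926 = 148172262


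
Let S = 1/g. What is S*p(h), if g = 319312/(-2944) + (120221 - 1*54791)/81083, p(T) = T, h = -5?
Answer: 74596360/1606134311 ≈ 0.046445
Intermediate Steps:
g = -1606134311/14919272 (g = 319312*(-1/2944) + (120221 - 54791)*(1/81083) = -19957/184 + 65430*(1/81083) = -19957/184 + 65430/81083 = -1606134311/14919272 ≈ -107.66)
S = -14919272/1606134311 (S = 1/(-1606134311/14919272) = -14919272/1606134311 ≈ -0.0092889)
S*p(h) = -14919272/1606134311*(-5) = 74596360/1606134311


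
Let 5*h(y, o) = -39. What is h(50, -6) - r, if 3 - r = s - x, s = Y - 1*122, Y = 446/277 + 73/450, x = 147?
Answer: -34656149/124650 ≈ -278.03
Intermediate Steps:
h(y, o) = -39/5 (h(y, o) = (⅕)*(-39) = -39/5)
Y = 220921/124650 (Y = 446*(1/277) + 73*(1/450) = 446/277 + 73/450 = 220921/124650 ≈ 1.7723)
s = -14986379/124650 (s = 220921/124650 - 1*122 = 220921/124650 - 122 = -14986379/124650 ≈ -120.23)
r = 33683879/124650 (r = 3 - (-14986379/124650 - 1*147) = 3 - (-14986379/124650 - 147) = 3 - 1*(-33309929/124650) = 3 + 33309929/124650 = 33683879/124650 ≈ 270.23)
h(50, -6) - r = -39/5 - 1*33683879/124650 = -39/5 - 33683879/124650 = -34656149/124650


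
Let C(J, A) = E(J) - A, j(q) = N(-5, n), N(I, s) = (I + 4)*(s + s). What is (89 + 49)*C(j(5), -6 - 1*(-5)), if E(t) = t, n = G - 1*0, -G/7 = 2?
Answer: 4002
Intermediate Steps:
G = -14 (G = -7*2 = -14)
n = -14 (n = -14 - 1*0 = -14 + 0 = -14)
N(I, s) = 2*s*(4 + I) (N(I, s) = (4 + I)*(2*s) = 2*s*(4 + I))
j(q) = 28 (j(q) = 2*(-14)*(4 - 5) = 2*(-14)*(-1) = 28)
C(J, A) = J - A
(89 + 49)*C(j(5), -6 - 1*(-5)) = (89 + 49)*(28 - (-6 - 1*(-5))) = 138*(28 - (-6 + 5)) = 138*(28 - 1*(-1)) = 138*(28 + 1) = 138*29 = 4002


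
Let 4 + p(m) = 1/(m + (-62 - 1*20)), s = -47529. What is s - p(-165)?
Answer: -11738674/247 ≈ -47525.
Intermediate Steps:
p(m) = -4 + 1/(-82 + m) (p(m) = -4 + 1/(m + (-62 - 1*20)) = -4 + 1/(m + (-62 - 20)) = -4 + 1/(m - 82) = -4 + 1/(-82 + m))
s - p(-165) = -47529 - (329 - 4*(-165))/(-82 - 165) = -47529 - (329 + 660)/(-247) = -47529 - (-1)*989/247 = -47529 - 1*(-989/247) = -47529 + 989/247 = -11738674/247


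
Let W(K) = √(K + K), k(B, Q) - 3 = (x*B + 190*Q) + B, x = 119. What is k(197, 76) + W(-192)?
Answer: 38083 + 8*I*√6 ≈ 38083.0 + 19.596*I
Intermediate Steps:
k(B, Q) = 3 + 120*B + 190*Q (k(B, Q) = 3 + ((119*B + 190*Q) + B) = 3 + (120*B + 190*Q) = 3 + 120*B + 190*Q)
W(K) = √2*√K (W(K) = √(2*K) = √2*√K)
k(197, 76) + W(-192) = (3 + 120*197 + 190*76) + √2*√(-192) = (3 + 23640 + 14440) + √2*(8*I*√3) = 38083 + 8*I*√6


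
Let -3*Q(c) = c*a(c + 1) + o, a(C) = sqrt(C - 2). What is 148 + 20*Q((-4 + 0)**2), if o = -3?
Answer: 168 - 320*sqrt(15)/3 ≈ -245.12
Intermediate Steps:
a(C) = sqrt(-2 + C)
Q(c) = 1 - c*sqrt(-1 + c)/3 (Q(c) = -(c*sqrt(-2 + (c + 1)) - 3)/3 = -(c*sqrt(-2 + (1 + c)) - 3)/3 = -(c*sqrt(-1 + c) - 3)/3 = -(-3 + c*sqrt(-1 + c))/3 = 1 - c*sqrt(-1 + c)/3)
148 + 20*Q((-4 + 0)**2) = 148 + 20*(1 - (-4 + 0)**2*sqrt(-1 + (-4 + 0)**2)/3) = 148 + 20*(1 - 1/3*(-4)**2*sqrt(-1 + (-4)**2)) = 148 + 20*(1 - 1/3*16*sqrt(-1 + 16)) = 148 + 20*(1 - 1/3*16*sqrt(15)) = 148 + 20*(1 - 16*sqrt(15)/3) = 148 + (20 - 320*sqrt(15)/3) = 168 - 320*sqrt(15)/3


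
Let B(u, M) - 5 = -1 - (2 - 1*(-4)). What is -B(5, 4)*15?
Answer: 30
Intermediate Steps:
B(u, M) = -2 (B(u, M) = 5 + (-1 - (2 - 1*(-4))) = 5 + (-1 - (2 + 4)) = 5 + (-1 - 1*6) = 5 + (-1 - 6) = 5 - 7 = -2)
-B(5, 4)*15 = -1*(-2)*15 = 2*15 = 30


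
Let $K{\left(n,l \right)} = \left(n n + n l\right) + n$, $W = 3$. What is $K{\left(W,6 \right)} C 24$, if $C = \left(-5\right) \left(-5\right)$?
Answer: $18000$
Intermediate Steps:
$K{\left(n,l \right)} = n + n^{2} + l n$ ($K{\left(n,l \right)} = \left(n^{2} + l n\right) + n = n + n^{2} + l n$)
$C = 25$
$K{\left(W,6 \right)} C 24 = 3 \left(1 + 6 + 3\right) 25 \cdot 24 = 3 \cdot 10 \cdot 25 \cdot 24 = 30 \cdot 25 \cdot 24 = 750 \cdot 24 = 18000$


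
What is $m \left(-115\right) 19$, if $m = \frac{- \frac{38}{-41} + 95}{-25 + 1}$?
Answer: $\frac{2864535}{328} \approx 8733.3$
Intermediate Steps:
$m = - \frac{1311}{328}$ ($m = \frac{\left(-38\right) \left(- \frac{1}{41}\right) + 95}{-24} = \left(\frac{38}{41} + 95\right) \left(- \frac{1}{24}\right) = \frac{3933}{41} \left(- \frac{1}{24}\right) = - \frac{1311}{328} \approx -3.997$)
$m \left(-115\right) 19 = \left(- \frac{1311}{328}\right) \left(-115\right) 19 = \frac{150765}{328} \cdot 19 = \frac{2864535}{328}$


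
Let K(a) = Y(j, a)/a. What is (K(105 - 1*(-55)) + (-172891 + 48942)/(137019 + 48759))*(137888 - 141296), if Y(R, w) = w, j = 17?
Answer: -35118872/30963 ≈ -1134.2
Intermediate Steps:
K(a) = 1 (K(a) = a/a = 1)
(K(105 - 1*(-55)) + (-172891 + 48942)/(137019 + 48759))*(137888 - 141296) = (1 + (-172891 + 48942)/(137019 + 48759))*(137888 - 141296) = (1 - 123949/185778)*(-3408) = (61829/185778)*(-3408) = -35118872/30963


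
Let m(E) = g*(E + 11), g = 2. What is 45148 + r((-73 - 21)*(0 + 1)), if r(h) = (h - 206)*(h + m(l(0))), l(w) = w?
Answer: 66748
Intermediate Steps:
m(E) = 22 + 2*E (m(E) = 2*(E + 11) = 2*(11 + E) = 22 + 2*E)
r(h) = (-206 + h)*(22 + h) (r(h) = (h - 206)*(h + (22 + 2*0)) = (-206 + h)*(h + (22 + 0)) = (-206 + h)*(h + 22) = (-206 + h)*(22 + h))
45148 + r((-73 - 21)*(0 + 1)) = 45148 + (-4532 + ((-73 - 21)*(0 + 1))**2 - 184*(-73 - 21)*(0 + 1)) = 45148 + (-4532 + (-94*1)**2 - (-17296)) = 45148 + (-4532 + (-94)**2 - 184*(-94)) = 45148 + (-4532 + 8836 + 17296) = 45148 + 21600 = 66748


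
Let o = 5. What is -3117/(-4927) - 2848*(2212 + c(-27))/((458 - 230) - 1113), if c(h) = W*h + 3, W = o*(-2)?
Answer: 6974503421/872079 ≈ 7997.6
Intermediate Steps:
W = -10 (W = 5*(-2) = -10)
c(h) = 3 - 10*h (c(h) = -10*h + 3 = 3 - 10*h)
-3117/(-4927) - 2848*(2212 + c(-27))/((458 - 230) - 1113) = -3117/(-4927) - 2848*(2212 + (3 - 10*(-27)))/((458 - 230) - 1113) = -3117*(-1/4927) - 2848*(2212 + (3 + 270))/(228 - 1113) = 3117/4927 - 2848/((-885/(2212 + 273))) = 3117/4927 - 2848/((-885/2485)) = 3117/4927 - 2848/((-885*1/2485)) = 3117/4927 - 2848/(-177/497) = 3117/4927 - 2848*(-497/177) = 3117/4927 + 1415456/177 = 6974503421/872079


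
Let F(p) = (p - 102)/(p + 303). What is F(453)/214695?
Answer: 1/462420 ≈ 2.1625e-6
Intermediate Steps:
F(p) = (-102 + p)/(303 + p)
F(453)/214695 = ((-102 + 453)/(303 + 453))/214695 = (351/756)*(1/214695) = ((1/756)*351)*(1/214695) = (13/28)*(1/214695) = 1/462420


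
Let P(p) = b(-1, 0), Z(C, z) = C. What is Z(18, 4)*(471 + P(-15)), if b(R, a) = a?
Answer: 8478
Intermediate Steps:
P(p) = 0
Z(18, 4)*(471 + P(-15)) = 18*(471 + 0) = 18*471 = 8478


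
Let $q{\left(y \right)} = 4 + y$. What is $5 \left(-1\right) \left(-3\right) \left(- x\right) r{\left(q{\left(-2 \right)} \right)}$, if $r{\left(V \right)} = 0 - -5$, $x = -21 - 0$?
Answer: $1575$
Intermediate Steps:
$x = -21$ ($x = -21 + 0 = -21$)
$r{\left(V \right)} = 5$ ($r{\left(V \right)} = 0 + 5 = 5$)
$5 \left(-1\right) \left(-3\right) \left(- x\right) r{\left(q{\left(-2 \right)} \right)} = 5 \left(-1\right) \left(-3\right) \left(\left(-1\right) \left(-21\right)\right) 5 = \left(-5\right) \left(-3\right) 21 \cdot 5 = 15 \cdot 21 \cdot 5 = 315 \cdot 5 = 1575$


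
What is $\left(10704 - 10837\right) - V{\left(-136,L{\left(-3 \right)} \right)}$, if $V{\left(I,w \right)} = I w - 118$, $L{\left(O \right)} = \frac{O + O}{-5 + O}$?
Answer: $87$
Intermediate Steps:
$L{\left(O \right)} = \frac{2 O}{-5 + O}$
$V{\left(I,w \right)} = -118 + I w$
$\left(10704 - 10837\right) - V{\left(-136,L{\left(-3 \right)} \right)} = \left(10704 - 10837\right) - \left(-118 - 136 \cdot 2 \left(-3\right) \frac{1}{-5 - 3}\right) = -133 - \left(-118 - 136 \cdot 2 \left(-3\right) \frac{1}{-8}\right) = -133 - \left(-118 - 136 \cdot 2 \left(-3\right) \left(- \frac{1}{8}\right)\right) = -133 - \left(-118 - 102\right) = -133 - -220 = -133 + 220 = 87$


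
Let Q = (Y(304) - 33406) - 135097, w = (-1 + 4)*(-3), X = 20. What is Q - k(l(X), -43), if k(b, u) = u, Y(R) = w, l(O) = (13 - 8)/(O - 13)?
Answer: -168469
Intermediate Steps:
l(O) = 5/(-13 + O)
w = -9 (w = 3*(-3) = -9)
Y(R) = -9
Q = -168512 (Q = (-9 - 33406) - 135097 = -33415 - 135097 = -168512)
Q - k(l(X), -43) = -168512 - 1*(-43) = -168512 + 43 = -168469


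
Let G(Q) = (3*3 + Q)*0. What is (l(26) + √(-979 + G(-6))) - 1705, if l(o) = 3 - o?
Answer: -1728 + I*√979 ≈ -1728.0 + 31.289*I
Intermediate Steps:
G(Q) = 0 (G(Q) = (9 + Q)*0 = 0)
(l(26) + √(-979 + G(-6))) - 1705 = ((3 - 1*26) + √(-979 + 0)) - 1705 = ((3 - 26) + √(-979)) - 1705 = (-23 + I*√979) - 1705 = -1728 + I*√979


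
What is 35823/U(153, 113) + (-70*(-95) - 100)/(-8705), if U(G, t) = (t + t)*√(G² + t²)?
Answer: -1310/1741 + 35823*√36178/8176228 ≈ 0.080916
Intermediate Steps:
U(G, t) = 2*t*√(G² + t²) (U(G, t) = (2*t)*√(G² + t²) = 2*t*√(G² + t²))
35823/U(153, 113) + (-70*(-95) - 100)/(-8705) = 35823/((2*113*√(153² + 113²))) + (-70*(-95) - 100)/(-8705) = 35823/((2*113*√(23409 + 12769))) + (6650 - 100)*(-1/8705) = 35823/((2*113*√36178)) + 6550*(-1/8705) = 35823/((226*√36178)) - 1310/1741 = 35823*(√36178/8176228) - 1310/1741 = 35823*√36178/8176228 - 1310/1741 = -1310/1741 + 35823*√36178/8176228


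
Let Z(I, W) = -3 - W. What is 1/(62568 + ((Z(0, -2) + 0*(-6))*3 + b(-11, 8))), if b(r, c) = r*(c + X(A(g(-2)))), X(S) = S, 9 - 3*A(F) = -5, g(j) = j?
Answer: 3/187277 ≈ 1.6019e-5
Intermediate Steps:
A(F) = 14/3 (A(F) = 3 - ⅓*(-5) = 3 + 5/3 = 14/3)
b(r, c) = r*(14/3 + c) (b(r, c) = r*(c + 14/3) = r*(14/3 + c))
1/(62568 + ((Z(0, -2) + 0*(-6))*3 + b(-11, 8))) = 1/(62568 + (((-3 - 1*(-2)) + 0*(-6))*3 + (⅓)*(-11)*(14 + 3*8))) = 1/(62568 + (((-3 + 2) + 0)*3 + (⅓)*(-11)*(14 + 24))) = 1/(62568 + ((-1 + 0)*3 + (⅓)*(-11)*38)) = 1/(62568 + (-1*3 - 418/3)) = 1/(62568 + (-3 - 418/3)) = 1/(62568 - 427/3) = 1/(187277/3) = 3/187277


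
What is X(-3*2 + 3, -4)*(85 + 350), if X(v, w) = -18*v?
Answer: 23490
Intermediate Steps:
X(-3*2 + 3, -4)*(85 + 350) = (-18*(-3*2 + 3))*(85 + 350) = -18*(-6 + 3)*435 = -18*(-3)*435 = 54*435 = 23490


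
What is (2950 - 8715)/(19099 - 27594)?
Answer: 1153/1699 ≈ 0.67863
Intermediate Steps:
(2950 - 8715)/(19099 - 27594) = -5765/(-8495) = -5765*(-1/8495) = 1153/1699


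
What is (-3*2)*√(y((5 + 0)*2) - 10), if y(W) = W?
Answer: 0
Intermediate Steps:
(-3*2)*√(y((5 + 0)*2) - 10) = (-3*2)*√((5 + 0)*2 - 10) = -6*√(5*2 - 10) = -6*√(10 - 10) = -6*√0 = -6*0 = 0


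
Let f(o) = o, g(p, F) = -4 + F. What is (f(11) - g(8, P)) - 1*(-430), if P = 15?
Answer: 430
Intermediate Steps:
(f(11) - g(8, P)) - 1*(-430) = (11 - (-4 + 15)) - 1*(-430) = (11 - 1*11) + 430 = (11 - 11) + 430 = 0 + 430 = 430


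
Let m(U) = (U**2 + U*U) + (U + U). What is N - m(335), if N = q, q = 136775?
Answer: -88345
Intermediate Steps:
m(U) = 2*U + 2*U**2 (m(U) = (U**2 + U**2) + 2*U = 2*U**2 + 2*U = 2*U + 2*U**2)
N = 136775
N - m(335) = 136775 - 2*335*(1 + 335) = 136775 - 2*335*336 = 136775 - 1*225120 = 136775 - 225120 = -88345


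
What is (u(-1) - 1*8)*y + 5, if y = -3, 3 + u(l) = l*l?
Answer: 35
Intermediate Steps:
u(l) = -3 + l² (u(l) = -3 + l*l = -3 + l²)
(u(-1) - 1*8)*y + 5 = ((-3 + (-1)²) - 1*8)*(-3) + 5 = ((-3 + 1) - 8)*(-3) + 5 = (-2 - 8)*(-3) + 5 = -10*(-3) + 5 = 30 + 5 = 35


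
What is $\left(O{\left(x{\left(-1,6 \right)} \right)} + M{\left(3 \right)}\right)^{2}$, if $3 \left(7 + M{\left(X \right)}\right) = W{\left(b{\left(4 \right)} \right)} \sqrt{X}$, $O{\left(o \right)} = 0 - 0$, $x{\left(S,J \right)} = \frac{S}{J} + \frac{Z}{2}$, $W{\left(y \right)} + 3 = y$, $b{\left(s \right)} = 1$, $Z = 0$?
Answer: $\frac{151}{3} + \frac{28 \sqrt{3}}{3} \approx 66.499$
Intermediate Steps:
$W{\left(y \right)} = -3 + y$
$x{\left(S,J \right)} = \frac{S}{J}$ ($x{\left(S,J \right)} = \frac{S}{J} + \frac{0}{2} = \frac{S}{J} + 0 \cdot \frac{1}{2} = \frac{S}{J} + 0 = \frac{S}{J}$)
$O{\left(o \right)} = 0$ ($O{\left(o \right)} = 0 + 0 = 0$)
$M{\left(X \right)} = -7 - \frac{2 \sqrt{X}}{3}$ ($M{\left(X \right)} = -7 + \frac{\left(-3 + 1\right) \sqrt{X}}{3} = -7 + \frac{\left(-2\right) \sqrt{X}}{3} = -7 - \frac{2 \sqrt{X}}{3}$)
$\left(O{\left(x{\left(-1,6 \right)} \right)} + M{\left(3 \right)}\right)^{2} = \left(0 - \left(7 + \frac{2 \sqrt{3}}{3}\right)\right)^{2} = \left(-7 - \frac{2 \sqrt{3}}{3}\right)^{2}$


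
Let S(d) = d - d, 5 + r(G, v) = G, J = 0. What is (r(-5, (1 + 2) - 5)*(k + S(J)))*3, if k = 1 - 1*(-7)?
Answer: -240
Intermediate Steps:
r(G, v) = -5 + G
S(d) = 0
k = 8 (k = 1 + 7 = 8)
(r(-5, (1 + 2) - 5)*(k + S(J)))*3 = ((-5 - 5)*(8 + 0))*3 = -10*8*3 = -80*3 = -240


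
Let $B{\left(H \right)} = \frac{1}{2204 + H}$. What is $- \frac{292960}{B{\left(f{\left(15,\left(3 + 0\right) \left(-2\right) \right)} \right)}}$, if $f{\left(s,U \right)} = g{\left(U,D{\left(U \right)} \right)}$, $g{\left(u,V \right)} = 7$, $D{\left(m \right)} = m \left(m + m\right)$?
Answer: $-647734560$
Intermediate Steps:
$D{\left(m \right)} = 2 m^{2}$ ($D{\left(m \right)} = m 2 m = 2 m^{2}$)
$f{\left(s,U \right)} = 7$
$- \frac{292960}{B{\left(f{\left(15,\left(3 + 0\right) \left(-2\right) \right)} \right)}} = - \frac{292960}{\frac{1}{2204 + 7}} = - \frac{292960}{\frac{1}{2211}} = - 292960 \frac{1}{\frac{1}{2211}} = \left(-292960\right) 2211 = -647734560$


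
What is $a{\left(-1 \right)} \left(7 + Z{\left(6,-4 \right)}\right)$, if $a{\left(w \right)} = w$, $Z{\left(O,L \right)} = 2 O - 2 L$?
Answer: $-27$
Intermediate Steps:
$Z{\left(O,L \right)} = - 2 L + 2 O$
$a{\left(-1 \right)} \left(7 + Z{\left(6,-4 \right)}\right) = - (7 + \left(\left(-2\right) \left(-4\right) + 2 \cdot 6\right)) = - (7 + \left(8 + 12\right)) = - (7 + 20) = \left(-1\right) 27 = -27$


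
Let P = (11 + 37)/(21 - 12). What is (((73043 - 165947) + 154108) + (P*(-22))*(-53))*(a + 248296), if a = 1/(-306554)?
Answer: 7697928891968722/459831 ≈ 1.6741e+10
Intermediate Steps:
a = -1/306554 ≈ -3.2621e-6
P = 16/3 (P = 48/9 = 48*(⅑) = 16/3 ≈ 5.3333)
(((73043 - 165947) + 154108) + (P*(-22))*(-53))*(a + 248296) = (((73043 - 165947) + 154108) + ((16/3)*(-22))*(-53))*(-1/306554 + 248296) = ((-92904 + 154108) - 352/3*(-53))*(76116131983/306554) = (61204 + 18656/3)*(76116131983/306554) = (202268/3)*(76116131983/306554) = 7697928891968722/459831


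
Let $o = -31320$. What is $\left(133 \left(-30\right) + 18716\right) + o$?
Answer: $-16594$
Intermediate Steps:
$\left(133 \left(-30\right) + 18716\right) + o = \left(133 \left(-30\right) + 18716\right) - 31320 = \left(-3990 + 18716\right) - 31320 = 14726 - 31320 = -16594$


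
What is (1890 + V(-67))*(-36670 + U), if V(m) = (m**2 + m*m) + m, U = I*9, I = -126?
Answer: -408321004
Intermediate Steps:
U = -1134 (U = -126*9 = -1134)
V(m) = m + 2*m**2 (V(m) = (m**2 + m**2) + m = 2*m**2 + m = m + 2*m**2)
(1890 + V(-67))*(-36670 + U) = (1890 - 67*(1 + 2*(-67)))*(-36670 - 1134) = (1890 - 67*(1 - 134))*(-37804) = (1890 - 67*(-133))*(-37804) = (1890 + 8911)*(-37804) = 10801*(-37804) = -408321004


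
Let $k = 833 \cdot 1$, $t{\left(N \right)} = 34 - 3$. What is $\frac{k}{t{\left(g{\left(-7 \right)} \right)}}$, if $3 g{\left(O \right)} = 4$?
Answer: $\frac{833}{31} \approx 26.871$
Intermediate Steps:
$g{\left(O \right)} = \frac{4}{3}$ ($g{\left(O \right)} = \frac{1}{3} \cdot 4 = \frac{4}{3}$)
$t{\left(N \right)} = 31$ ($t{\left(N \right)} = 34 - 3 = 31$)
$k = 833$
$\frac{k}{t{\left(g{\left(-7 \right)} \right)}} = \frac{833}{31}$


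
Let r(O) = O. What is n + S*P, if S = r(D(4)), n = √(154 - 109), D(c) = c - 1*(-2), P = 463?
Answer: 2778 + 3*√5 ≈ 2784.7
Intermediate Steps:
D(c) = 2 + c (D(c) = c + 2 = 2 + c)
n = 3*√5 (n = √45 = 3*√5 ≈ 6.7082)
S = 6 (S = 2 + 4 = 6)
n + S*P = 3*√5 + 6*463 = 3*√5 + 2778 = 2778 + 3*√5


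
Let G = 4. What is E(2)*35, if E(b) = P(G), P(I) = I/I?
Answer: 35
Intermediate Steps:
P(I) = 1
E(b) = 1
E(2)*35 = 1*35 = 35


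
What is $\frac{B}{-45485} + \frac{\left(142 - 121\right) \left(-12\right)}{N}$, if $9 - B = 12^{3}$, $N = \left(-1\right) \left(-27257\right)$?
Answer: $\frac{35392563}{1239784645} \approx 0.028547$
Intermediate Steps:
$N = 27257$
$B = -1719$ ($B = 9 - 12^{3} = 9 - 1728 = -1719$)
$\frac{B}{-45485} + \frac{\left(142 - 121\right) \left(-12\right)}{N} = - \frac{1719}{-45485} + \frac{\left(142 - 121\right) \left(-12\right)}{27257} = \left(-1719\right) \left(- \frac{1}{45485}\right) + 21 \left(-12\right) \frac{1}{27257} = \frac{1719}{45485} - \frac{252}{27257} = \frac{35392563}{1239784645}$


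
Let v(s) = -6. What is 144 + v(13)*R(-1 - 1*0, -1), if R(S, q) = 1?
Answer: 138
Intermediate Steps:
144 + v(13)*R(-1 - 1*0, -1) = 144 - 6*1 = 144 - 6 = 138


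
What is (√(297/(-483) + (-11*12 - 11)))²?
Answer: -23122/161 ≈ -143.61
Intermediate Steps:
(√(297/(-483) + (-11*12 - 11)))² = (√(297*(-1/483) + (-132 - 11)))² = (√(-99/161 - 143))² = (√(-23122/161))² = (I*√3722642/161)² = -23122/161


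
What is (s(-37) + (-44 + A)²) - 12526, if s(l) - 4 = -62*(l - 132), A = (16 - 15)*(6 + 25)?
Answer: -1875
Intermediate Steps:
A = 31 (A = 1*31 = 31)
s(l) = 8188 - 62*l (s(l) = 4 - 62*(l - 132) = 4 - 62*(-132 + l) = 4 + (8184 - 62*l) = 8188 - 62*l)
(s(-37) + (-44 + A)²) - 12526 = ((8188 - 62*(-37)) + (-44 + 31)²) - 12526 = ((8188 + 2294) + (-13)²) - 12526 = (10482 + 169) - 12526 = 10651 - 12526 = -1875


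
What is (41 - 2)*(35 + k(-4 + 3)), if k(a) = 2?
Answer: 1443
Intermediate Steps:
(41 - 2)*(35 + k(-4 + 3)) = (41 - 2)*(35 + 2) = 39*37 = 1443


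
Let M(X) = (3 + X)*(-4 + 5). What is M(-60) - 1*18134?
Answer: -18191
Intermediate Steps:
M(X) = 3 + X (M(X) = (3 + X)*1 = 3 + X)
M(-60) - 1*18134 = (3 - 60) - 1*18134 = -57 - 18134 = -18191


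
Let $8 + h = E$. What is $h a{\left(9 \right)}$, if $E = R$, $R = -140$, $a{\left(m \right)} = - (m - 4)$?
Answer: $740$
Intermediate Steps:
$a{\left(m \right)} = 4 - m$ ($a{\left(m \right)} = - (-4 + m) = 4 - m$)
$E = -140$
$h = -148$ ($h = -8 - 140 = -148$)
$h a{\left(9 \right)} = - 148 \left(4 - 9\right) = \left(-148\right) \left(-5\right) = 740$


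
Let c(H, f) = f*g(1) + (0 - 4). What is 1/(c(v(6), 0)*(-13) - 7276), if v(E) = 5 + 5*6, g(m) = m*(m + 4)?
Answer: -1/7224 ≈ -0.00013843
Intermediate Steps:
g(m) = m*(4 + m)
v(E) = 35 (v(E) = 5 + 30 = 35)
c(H, f) = -4 + 5*f (c(H, f) = f*(1*(4 + 1)) + (0 - 4) = f*(1*5) - 4 = f*5 - 4 = 5*f - 4 = -4 + 5*f)
1/(c(v(6), 0)*(-13) - 7276) = 1/((-4 + 5*0)*(-13) - 7276) = 1/((-4 + 0)*(-13) - 7276) = 1/(-4*(-13) - 7276) = 1/(52 - 7276) = 1/(-7224) = -1/7224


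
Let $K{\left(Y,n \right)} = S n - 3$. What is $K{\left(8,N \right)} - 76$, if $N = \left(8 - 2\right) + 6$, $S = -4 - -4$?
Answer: $-79$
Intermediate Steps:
$S = 0$ ($S = -4 + 4 = 0$)
$N = 12$ ($N = 6 + 6 = 12$)
$K{\left(Y,n \right)} = -3$ ($K{\left(Y,n \right)} = 0 n - 3 = 0 - 3 = -3$)
$K{\left(8,N \right)} - 76 = -3 - 76 = -79$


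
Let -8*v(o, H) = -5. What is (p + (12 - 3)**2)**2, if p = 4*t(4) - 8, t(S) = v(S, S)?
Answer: 22801/4 ≈ 5700.3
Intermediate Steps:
v(o, H) = 5/8 (v(o, H) = -1/8*(-5) = 5/8)
t(S) = 5/8
p = -11/2 (p = 4*(5/8) - 8 = 5/2 - 8 = -11/2 ≈ -5.5000)
(p + (12 - 3)**2)**2 = (-11/2 + (12 - 3)**2)**2 = (-11/2 + 9**2)**2 = (-11/2 + 81)**2 = (151/2)**2 = 22801/4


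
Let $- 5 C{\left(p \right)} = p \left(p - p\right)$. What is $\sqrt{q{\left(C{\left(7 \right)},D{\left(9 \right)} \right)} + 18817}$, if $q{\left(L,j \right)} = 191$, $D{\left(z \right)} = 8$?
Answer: $24 \sqrt{33} \approx 137.87$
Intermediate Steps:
$C{\left(p \right)} = 0$ ($C{\left(p \right)} = - \frac{p \left(p - p\right)}{5} = - \frac{p 0}{5} = \left(- \frac{1}{5}\right) 0 = 0$)
$\sqrt{q{\left(C{\left(7 \right)},D{\left(9 \right)} \right)} + 18817} = \sqrt{191 + 18817} = \sqrt{19008} = 24 \sqrt{33}$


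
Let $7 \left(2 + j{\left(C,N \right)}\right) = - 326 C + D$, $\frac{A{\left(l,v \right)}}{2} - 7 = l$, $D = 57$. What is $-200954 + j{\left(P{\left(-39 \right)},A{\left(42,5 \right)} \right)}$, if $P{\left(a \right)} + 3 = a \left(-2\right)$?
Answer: $- \frac{1431085}{7} \approx -2.0444 \cdot 10^{5}$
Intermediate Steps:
$A{\left(l,v \right)} = 14 + 2 l$
$P{\left(a \right)} = -3 - 2 a$ ($P{\left(a \right)} = -3 + a \left(-2\right) = -3 - 2 a$)
$j{\left(C,N \right)} = \frac{43}{7} - \frac{326 C}{7}$ ($j{\left(C,N \right)} = -2 + \frac{- 326 C + 57}{7} = -2 + \frac{57 - 326 C}{7} = -2 - \left(- \frac{57}{7} + \frac{326 C}{7}\right) = \frac{43}{7} - \frac{326 C}{7}$)
$-200954 + j{\left(P{\left(-39 \right)},A{\left(42,5 \right)} \right)} = -200954 + \left(\frac{43}{7} - \frac{326 \left(-3 - -78\right)}{7}\right) = -200954 + \left(\frac{43}{7} - \frac{326 \left(-3 + 78\right)}{7}\right) = -200954 + \left(\frac{43}{7} - \frac{24450}{7}\right) = -200954 - \frac{24407}{7} = - \frac{1431085}{7}$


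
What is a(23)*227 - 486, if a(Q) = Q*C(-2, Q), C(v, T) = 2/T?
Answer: -32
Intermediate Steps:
a(Q) = 2 (a(Q) = Q*(2/Q) = 2)
a(23)*227 - 486 = 2*227 - 486 = 454 - 486 = -32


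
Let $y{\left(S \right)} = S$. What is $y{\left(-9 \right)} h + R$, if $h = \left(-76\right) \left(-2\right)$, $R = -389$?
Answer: $-1757$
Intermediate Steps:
$h = 152$
$y{\left(-9 \right)} h + R = \left(-9\right) 152 - 389 = -1368 - 389 = -1757$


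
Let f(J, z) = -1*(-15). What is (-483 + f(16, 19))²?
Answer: 219024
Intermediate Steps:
f(J, z) = 15
(-483 + f(16, 19))² = (-483 + 15)² = (-468)² = 219024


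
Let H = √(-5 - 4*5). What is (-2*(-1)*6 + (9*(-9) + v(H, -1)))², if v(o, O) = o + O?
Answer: 4875 - 700*I ≈ 4875.0 - 700.0*I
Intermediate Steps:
H = 5*I (H = √(-5 - 20) = √(-25) = 5*I ≈ 5.0*I)
v(o, O) = O + o
(-2*(-1)*6 + (9*(-9) + v(H, -1)))² = (-2*(-1)*6 + (9*(-9) + (-1 + 5*I)))² = (2*6 + (-81 + (-1 + 5*I)))² = (12 + (-82 + 5*I))² = (-70 + 5*I)²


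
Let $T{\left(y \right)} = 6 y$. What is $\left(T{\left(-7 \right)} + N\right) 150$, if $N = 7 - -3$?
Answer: $-4800$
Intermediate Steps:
$N = 10$ ($N = 7 + 3 = 10$)
$\left(T{\left(-7 \right)} + N\right) 150 = \left(6 \left(-7\right) + 10\right) 150 = \left(-42 + 10\right) 150 = \left(-32\right) 150 = -4800$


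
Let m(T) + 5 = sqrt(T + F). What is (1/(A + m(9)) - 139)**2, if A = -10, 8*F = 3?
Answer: 153465631/7935 + 21324*sqrt(6)/13225 ≈ 19344.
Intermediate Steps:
F = 3/8 (F = (1/8)*3 = 3/8 ≈ 0.37500)
m(T) = -5 + sqrt(3/8 + T) (m(T) = -5 + sqrt(T + 3/8) = -5 + sqrt(3/8 + T))
(1/(A + m(9)) - 139)**2 = (1/(-10 + (-5 + sqrt(6 + 16*9)/4)) - 139)**2 = (1/(-10 + (-5 + sqrt(6 + 144)/4)) - 139)**2 = (1/(-10 + (-5 + sqrt(150)/4)) - 139)**2 = (1/(-10 + (-5 + (5*sqrt(6))/4)) - 139)**2 = (1/(-10 + (-5 + 5*sqrt(6)/4)) - 139)**2 = (1/(-15 + 5*sqrt(6)/4) - 139)**2 = (-139 + 1/(-15 + 5*sqrt(6)/4))**2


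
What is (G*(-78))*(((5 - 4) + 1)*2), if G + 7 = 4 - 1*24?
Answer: 8424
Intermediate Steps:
G = -27 (G = -7 + (4 - 1*24) = -7 + (4 - 24) = -7 - 20 = -27)
(G*(-78))*(((5 - 4) + 1)*2) = (-27*(-78))*(((5 - 4) + 1)*2) = 2106*((1 + 1)*2) = 2106*(2*2) = 2106*4 = 8424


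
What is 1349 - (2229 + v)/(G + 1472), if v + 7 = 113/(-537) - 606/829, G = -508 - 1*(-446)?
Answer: 845770356263/627693930 ≈ 1347.4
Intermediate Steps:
G = -62 (G = -508 + 446 = -62)
v = -3535310/445173 (v = -7 + (113/(-537) - 606/829) = -7 + (113*(-1/537) - 606*1/829) = -7 + (-113/537 - 606/829) = -7 - 419099/445173 = -3535310/445173 ≈ -7.9414)
1349 - (2229 + v)/(G + 1472) = 1349 - (2229 - 3535310/445173)/(-62 + 1472) = 1349 - 988755307/(445173*1410) = 1349 - 1*988755307/627693930 = 1349 - 988755307/627693930 = 845770356263/627693930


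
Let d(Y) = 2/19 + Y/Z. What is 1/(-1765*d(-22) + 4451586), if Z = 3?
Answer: 57/254467582 ≈ 2.2400e-7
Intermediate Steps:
d(Y) = 2/19 + Y/3
1/(-1765*d(-22) + 4451586) = 1/(-1765*(2/19 + (⅓)*(-22)) + 4451586) = 1/(-1765*(2/19 - 22/3) + 4451586) = 1/(-1765*(-412/57) + 4451586) = 1/(727180/57 + 4451586) = 1/(254467582/57) = 57/254467582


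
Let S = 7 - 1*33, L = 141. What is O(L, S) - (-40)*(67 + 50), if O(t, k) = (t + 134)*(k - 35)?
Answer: -12095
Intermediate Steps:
S = -26 (S = 7 - 33 = -26)
O(t, k) = (-35 + k)*(134 + t) (O(t, k) = (134 + t)*(-35 + k) = (-35 + k)*(134 + t))
O(L, S) - (-40)*(67 + 50) = (-4690 - 35*141 + 134*(-26) - 26*141) - (-40)*(67 + 50) = (-4690 - 4935 - 3484 - 3666) - (-40)*117 = -16775 - 1*(-4680) = -16775 + 4680 = -12095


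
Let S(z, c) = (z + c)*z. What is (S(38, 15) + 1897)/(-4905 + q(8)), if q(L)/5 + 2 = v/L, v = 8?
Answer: -3911/4910 ≈ -0.79654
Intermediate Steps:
S(z, c) = z*(c + z) (S(z, c) = (c + z)*z = z*(c + z))
q(L) = -10 + 40/L (q(L) = -10 + 5*(8/L) = -10 + 40/L)
(S(38, 15) + 1897)/(-4905 + q(8)) = (38*(15 + 38) + 1897)/(-4905 + (-10 + 40/8)) = (38*53 + 1897)/(-4905 + (-10 + 40*(1/8))) = (2014 + 1897)/(-4905 + (-10 + 5)) = 3911/(-4905 - 5) = 3911/(-4910) = 3911*(-1/4910) = -3911/4910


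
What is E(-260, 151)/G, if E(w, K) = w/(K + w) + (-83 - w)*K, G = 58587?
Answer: 2913503/6385983 ≈ 0.45623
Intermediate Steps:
E(w, K) = K*(-83 - w) + w/(K + w) (E(w, K) = w/(K + w) + K*(-83 - w) = K*(-83 - w) + w/(K + w))
E(-260, 151)/G = ((-260 - 83*151² - 1*151*(-260)² - 1*(-260)*151² - 83*151*(-260))/(151 - 260))/58587 = ((-260 - 83*22801 - 1*151*67600 - 1*(-260)*22801 + 3258580)/(-109))*(1/58587) = -(-260 - 1892483 - 10207600 + 5928260 + 3258580)/109*(1/58587) = -1/109*(-2913503)*(1/58587) = (2913503/109)*(1/58587) = 2913503/6385983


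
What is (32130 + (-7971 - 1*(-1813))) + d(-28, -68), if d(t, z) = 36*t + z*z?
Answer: 29588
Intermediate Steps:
d(t, z) = z**2 + 36*t (d(t, z) = 36*t + z**2 = z**2 + 36*t)
(32130 + (-7971 - 1*(-1813))) + d(-28, -68) = (32130 + (-7971 - 1*(-1813))) + ((-68)**2 + 36*(-28)) = (32130 + (-7971 + 1813)) + (4624 - 1008) = (32130 - 6158) + 3616 = 25972 + 3616 = 29588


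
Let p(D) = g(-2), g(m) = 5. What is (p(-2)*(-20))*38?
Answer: -3800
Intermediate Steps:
p(D) = 5
(p(-2)*(-20))*38 = (5*(-20))*38 = -100*38 = -3800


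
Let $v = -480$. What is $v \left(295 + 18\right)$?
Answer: $-150240$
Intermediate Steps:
$v \left(295 + 18\right) = - 480 \left(295 + 18\right) = \left(-480\right) 313 = -150240$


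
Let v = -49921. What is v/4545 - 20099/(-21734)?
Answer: -993633059/98781030 ≈ -10.059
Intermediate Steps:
v/4545 - 20099/(-21734) = -49921/4545 - 20099/(-21734) = -49921*1/4545 - 20099*(-1/21734) = -49921/4545 + 20099/21734 = -993633059/98781030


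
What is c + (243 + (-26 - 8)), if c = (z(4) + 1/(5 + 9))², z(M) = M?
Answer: 44213/196 ≈ 225.58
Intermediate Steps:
c = 3249/196 (c = (4 + 1/(5 + 9))² = (4 + 1/14)² = (57/14)² = 3249/196 ≈ 16.577)
c + (243 + (-26 - 8)) = 3249/196 + (243 + (-26 - 8)) = 3249/196 + (243 - 34) = 3249/196 + 209 = 44213/196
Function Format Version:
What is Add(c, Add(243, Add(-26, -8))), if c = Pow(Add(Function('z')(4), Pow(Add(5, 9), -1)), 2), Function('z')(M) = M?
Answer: Rational(44213, 196) ≈ 225.58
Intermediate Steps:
c = Rational(3249, 196) (c = Pow(Add(4, Pow(Add(5, 9), -1)), 2) = Pow(Add(4, Pow(14, -1)), 2) = Pow(Add(4, Rational(1, 14)), 2) = Pow(Rational(57, 14), 2) = Rational(3249, 196) ≈ 16.577)
Add(c, Add(243, Add(-26, -8))) = Add(Rational(3249, 196), Add(243, Add(-26, -8))) = Add(Rational(3249, 196), Add(243, -34)) = Add(Rational(3249, 196), 209) = Rational(44213, 196)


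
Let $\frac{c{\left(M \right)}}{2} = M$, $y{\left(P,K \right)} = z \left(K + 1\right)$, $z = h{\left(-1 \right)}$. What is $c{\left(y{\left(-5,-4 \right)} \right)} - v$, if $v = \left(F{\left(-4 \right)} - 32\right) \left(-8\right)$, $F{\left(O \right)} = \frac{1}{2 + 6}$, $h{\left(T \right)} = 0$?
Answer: $-255$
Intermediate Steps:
$z = 0$
$F{\left(O \right)} = \frac{1}{8}$
$y{\left(P,K \right)} = 0$ ($y{\left(P,K \right)} = 0 \left(K + 1\right) = 0 \left(1 + K\right) = 0$)
$c{\left(M \right)} = 2 M$
$v = 255$ ($v = \left(\frac{1}{8} - 32\right) \left(-8\right) = \left(- \frac{255}{8}\right) \left(-8\right) = 255$)
$c{\left(y{\left(-5,-4 \right)} \right)} - v = 2 \cdot 0 - 255 = 0 - 255 = -255$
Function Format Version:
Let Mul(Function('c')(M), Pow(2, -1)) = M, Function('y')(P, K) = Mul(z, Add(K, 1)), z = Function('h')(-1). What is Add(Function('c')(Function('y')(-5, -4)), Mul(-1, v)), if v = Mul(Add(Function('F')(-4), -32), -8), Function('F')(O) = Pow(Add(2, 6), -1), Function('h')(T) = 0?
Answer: -255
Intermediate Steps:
z = 0
Function('F')(O) = Rational(1, 8) (Function('F')(O) = Pow(8, -1) = Rational(1, 8))
Function('y')(P, K) = 0 (Function('y')(P, K) = Mul(0, Add(K, 1)) = Mul(0, Add(1, K)) = 0)
Function('c')(M) = Mul(2, M)
v = 255 (v = Mul(Add(Rational(1, 8), -32), -8) = Mul(Rational(-255, 8), -8) = 255)
Add(Function('c')(Function('y')(-5, -4)), Mul(-1, v)) = Add(Mul(2, 0), Mul(-1, 255)) = Add(0, -255) = -255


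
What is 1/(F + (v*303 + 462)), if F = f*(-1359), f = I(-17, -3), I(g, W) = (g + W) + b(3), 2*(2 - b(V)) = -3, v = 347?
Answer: 2/256053 ≈ 7.8109e-6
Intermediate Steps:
b(V) = 7/2 (b(V) = 2 - ½*(-3) = 2 + 3/2 = 7/2)
I(g, W) = 7/2 + W + g (I(g, W) = (g + W) + 7/2 = (W + g) + 7/2 = 7/2 + W + g)
f = -33/2 (f = 7/2 - 3 - 17 = -33/2 ≈ -16.500)
F = 44847/2 (F = -33/2*(-1359) = 44847/2 ≈ 22424.)
1/(F + (v*303 + 462)) = 1/(44847/2 + (347*303 + 462)) = 1/(44847/2 + (105141 + 462)) = 1/(44847/2 + 105603) = 1/(256053/2) = 2/256053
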